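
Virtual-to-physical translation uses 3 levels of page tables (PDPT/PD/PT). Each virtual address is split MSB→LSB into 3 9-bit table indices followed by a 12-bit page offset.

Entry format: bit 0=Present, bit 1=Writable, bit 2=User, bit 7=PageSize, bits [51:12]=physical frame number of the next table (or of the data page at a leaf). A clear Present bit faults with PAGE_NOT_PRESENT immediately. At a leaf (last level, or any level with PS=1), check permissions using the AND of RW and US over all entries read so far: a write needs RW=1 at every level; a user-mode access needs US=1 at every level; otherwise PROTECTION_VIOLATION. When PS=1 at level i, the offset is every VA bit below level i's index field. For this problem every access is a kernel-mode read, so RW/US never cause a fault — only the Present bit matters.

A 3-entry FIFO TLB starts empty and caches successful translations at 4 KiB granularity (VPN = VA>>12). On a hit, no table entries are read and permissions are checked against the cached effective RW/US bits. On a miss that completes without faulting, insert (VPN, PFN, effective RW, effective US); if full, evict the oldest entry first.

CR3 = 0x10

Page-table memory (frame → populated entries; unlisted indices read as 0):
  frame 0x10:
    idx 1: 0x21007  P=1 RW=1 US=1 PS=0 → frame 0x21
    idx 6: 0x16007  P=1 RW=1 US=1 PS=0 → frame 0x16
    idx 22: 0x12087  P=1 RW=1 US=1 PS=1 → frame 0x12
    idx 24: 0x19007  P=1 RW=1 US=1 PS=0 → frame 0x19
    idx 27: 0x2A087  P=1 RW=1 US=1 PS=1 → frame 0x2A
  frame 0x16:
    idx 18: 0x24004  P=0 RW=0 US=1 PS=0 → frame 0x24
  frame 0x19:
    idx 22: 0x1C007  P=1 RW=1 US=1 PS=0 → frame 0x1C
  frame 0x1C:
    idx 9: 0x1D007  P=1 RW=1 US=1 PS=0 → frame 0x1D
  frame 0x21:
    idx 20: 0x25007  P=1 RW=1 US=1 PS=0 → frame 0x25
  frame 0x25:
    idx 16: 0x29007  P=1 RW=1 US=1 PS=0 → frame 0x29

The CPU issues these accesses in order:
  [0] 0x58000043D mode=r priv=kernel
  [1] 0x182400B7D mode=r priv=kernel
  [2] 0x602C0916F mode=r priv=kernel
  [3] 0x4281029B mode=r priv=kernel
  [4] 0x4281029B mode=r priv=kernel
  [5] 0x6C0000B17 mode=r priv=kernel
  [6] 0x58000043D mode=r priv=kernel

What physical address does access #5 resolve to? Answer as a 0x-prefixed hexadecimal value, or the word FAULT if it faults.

Walk each access:
#0 VA=0x58000043D (r,kernel):
  lvl0: tbl 0x10, slot 22 ⇒ 0x12087 (P1/RW1/US1/PS1)
  ⇒ phys 0x1243D (huge @L0)  [1 reads]
#1 VA=0x182400B7D (r,kernel):
  lvl0: tbl 0x10, slot 6 ⇒ 0x16007 (P1/RW1/US1/PS0)
  lvl1: tbl 0x16, slot 18 ⇒ 0x24004 (P0/RW0/US1/PS0)
  ✗ PAGE_NOT_PRESENT  [2 reads]
#2 VA=0x602C0916F (r,kernel):
  lvl0: tbl 0x10, slot 24 ⇒ 0x19007 (P1/RW1/US1/PS0)
  lvl1: tbl 0x19, slot 22 ⇒ 0x1C007 (P1/RW1/US1/PS0)
  lvl2: tbl 0x1C, slot 9 ⇒ 0x1D007 (P1/RW1/US1/PS0)
  ⇒ phys 0x1D16F  [3 reads]
#3 VA=0x4281029B (r,kernel):
  lvl0: tbl 0x10, slot 1 ⇒ 0x21007 (P1/RW1/US1/PS0)
  lvl1: tbl 0x21, slot 20 ⇒ 0x25007 (P1/RW1/US1/PS0)
  lvl2: tbl 0x25, slot 16 ⇒ 0x29007 (P1/RW1/US1/PS0)
  ⇒ phys 0x2929B  [3 reads]
#4 VA=0x4281029B (r,kernel):
  TLB hit vpn=0x42810 → PA=0x2929B
#5 VA=0x6C0000B17 (r,kernel):
  lvl0: tbl 0x10, slot 27 ⇒ 0x2A087 (P1/RW1/US1/PS1)
  ⇒ phys 0x2AB17 (huge @L0)  [1 reads]
#6 VA=0x58000043D (r,kernel):
  lvl0: tbl 0x10, slot 22 ⇒ 0x12087 (P1/RW1/US1/PS1)
  ⇒ phys 0x1243D (huge @L0)  [1 reads]

Access #5 PA: 0x2AB17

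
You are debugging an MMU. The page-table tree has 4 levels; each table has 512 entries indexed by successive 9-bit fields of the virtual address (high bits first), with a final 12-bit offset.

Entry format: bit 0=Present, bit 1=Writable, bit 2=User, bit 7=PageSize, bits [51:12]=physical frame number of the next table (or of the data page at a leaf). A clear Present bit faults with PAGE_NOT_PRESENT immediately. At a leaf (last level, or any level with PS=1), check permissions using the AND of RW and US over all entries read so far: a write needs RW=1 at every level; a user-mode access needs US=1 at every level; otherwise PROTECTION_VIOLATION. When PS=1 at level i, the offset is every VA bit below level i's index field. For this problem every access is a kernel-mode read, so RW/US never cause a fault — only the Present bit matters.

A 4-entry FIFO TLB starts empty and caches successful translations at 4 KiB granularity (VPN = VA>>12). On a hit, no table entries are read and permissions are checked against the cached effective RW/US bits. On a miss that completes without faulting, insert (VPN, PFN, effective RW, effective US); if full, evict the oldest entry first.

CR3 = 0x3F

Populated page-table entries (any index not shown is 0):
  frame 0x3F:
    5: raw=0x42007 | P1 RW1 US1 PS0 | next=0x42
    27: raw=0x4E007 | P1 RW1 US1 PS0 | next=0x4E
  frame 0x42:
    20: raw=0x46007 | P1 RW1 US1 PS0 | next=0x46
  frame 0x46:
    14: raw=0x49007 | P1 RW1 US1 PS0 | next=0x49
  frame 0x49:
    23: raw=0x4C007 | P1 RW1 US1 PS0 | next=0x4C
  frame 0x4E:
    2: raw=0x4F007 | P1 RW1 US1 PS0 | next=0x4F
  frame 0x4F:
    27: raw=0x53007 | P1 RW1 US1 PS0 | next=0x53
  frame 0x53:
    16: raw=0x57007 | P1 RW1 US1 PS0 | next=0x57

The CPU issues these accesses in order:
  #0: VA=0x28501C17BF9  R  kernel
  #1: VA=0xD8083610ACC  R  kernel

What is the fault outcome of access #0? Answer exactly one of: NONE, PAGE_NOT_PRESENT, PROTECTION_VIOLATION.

Trace:
#0 VA=0x28501C17BF9 (r,kernel):
  [0] read 0x3F idx=5: raw=0x42007 flags P=1 W=1 U=1 S=0
  [1] read 0x42 idx=20: raw=0x46007 flags P=1 W=1 U=1 S=0
  [2] read 0x46 idx=14: raw=0x49007 flags P=1 W=1 U=1 S=0
  [3] read 0x49 idx=23: raw=0x4C007 flags P=1 W=1 U=1 S=0
  → PA=0x4CBF9  (4 entries read)
#1 VA=0xD8083610ACC (r,kernel):
  [0] read 0x3F idx=27: raw=0x4E007 flags P=1 W=1 U=1 S=0
  [1] read 0x4E idx=2: raw=0x4F007 flags P=1 W=1 U=1 S=0
  [2] read 0x4F idx=27: raw=0x53007 flags P=1 W=1 U=1 S=0
  [3] read 0x53 idx=16: raw=0x57007 flags P=1 W=1 U=1 S=0
  → PA=0x57ACC  (4 entries read)

Access #0 fault: NONE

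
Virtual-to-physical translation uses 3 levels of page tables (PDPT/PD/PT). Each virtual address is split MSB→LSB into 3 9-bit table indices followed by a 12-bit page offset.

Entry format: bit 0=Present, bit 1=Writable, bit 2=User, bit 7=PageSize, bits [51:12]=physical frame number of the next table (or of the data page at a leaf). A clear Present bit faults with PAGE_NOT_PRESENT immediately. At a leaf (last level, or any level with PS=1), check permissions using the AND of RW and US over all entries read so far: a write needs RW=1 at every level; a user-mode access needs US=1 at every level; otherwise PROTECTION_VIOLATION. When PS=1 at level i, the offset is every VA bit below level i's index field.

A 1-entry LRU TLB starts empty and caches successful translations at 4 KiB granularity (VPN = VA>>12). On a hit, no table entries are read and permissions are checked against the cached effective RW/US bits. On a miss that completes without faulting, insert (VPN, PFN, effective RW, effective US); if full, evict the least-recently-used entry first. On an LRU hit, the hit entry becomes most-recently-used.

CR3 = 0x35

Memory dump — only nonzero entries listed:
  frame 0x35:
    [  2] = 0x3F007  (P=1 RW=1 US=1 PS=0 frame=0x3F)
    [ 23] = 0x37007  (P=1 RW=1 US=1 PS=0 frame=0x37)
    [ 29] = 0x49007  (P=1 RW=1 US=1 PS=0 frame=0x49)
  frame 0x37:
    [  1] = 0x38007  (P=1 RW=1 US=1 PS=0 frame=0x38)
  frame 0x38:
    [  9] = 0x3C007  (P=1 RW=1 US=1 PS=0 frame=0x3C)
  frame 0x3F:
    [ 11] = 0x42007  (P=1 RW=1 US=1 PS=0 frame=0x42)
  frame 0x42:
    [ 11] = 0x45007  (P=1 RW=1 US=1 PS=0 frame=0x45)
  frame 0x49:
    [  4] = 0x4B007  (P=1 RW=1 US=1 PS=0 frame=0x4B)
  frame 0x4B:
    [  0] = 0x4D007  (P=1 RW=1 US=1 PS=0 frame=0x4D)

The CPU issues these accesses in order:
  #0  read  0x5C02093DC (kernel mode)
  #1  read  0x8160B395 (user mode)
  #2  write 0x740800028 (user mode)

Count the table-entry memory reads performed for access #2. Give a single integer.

Trace:
#0 VA=0x5C02093DC (r,kernel):
  lvl0: tbl 0x35, slot 23 ⇒ 0x37007 (P1/RW1/US1/PS0)
  lvl1: tbl 0x37, slot 1 ⇒ 0x38007 (P1/RW1/US1/PS0)
  lvl2: tbl 0x38, slot 9 ⇒ 0x3C007 (P1/RW1/US1/PS0)
  ✓ 0x3C3DC  — 3 lookups
#1 VA=0x8160B395 (r,user):
  lvl0: tbl 0x35, slot 2 ⇒ 0x3F007 (P1/RW1/US1/PS0)
  lvl1: tbl 0x3F, slot 11 ⇒ 0x42007 (P1/RW1/US1/PS0)
  lvl2: tbl 0x42, slot 11 ⇒ 0x45007 (P1/RW1/US1/PS0)
  ✓ 0x45395  — 3 lookups
#2 VA=0x740800028 (w,user):
  lvl0: tbl 0x35, slot 29 ⇒ 0x49007 (P1/RW1/US1/PS0)
  lvl1: tbl 0x49, slot 4 ⇒ 0x4B007 (P1/RW1/US1/PS0)
  lvl2: tbl 0x4B, slot 0 ⇒ 0x4D007 (P1/RW1/US1/PS0)
  ✓ 0x4D028  — 3 lookups

Entries read for #2: 3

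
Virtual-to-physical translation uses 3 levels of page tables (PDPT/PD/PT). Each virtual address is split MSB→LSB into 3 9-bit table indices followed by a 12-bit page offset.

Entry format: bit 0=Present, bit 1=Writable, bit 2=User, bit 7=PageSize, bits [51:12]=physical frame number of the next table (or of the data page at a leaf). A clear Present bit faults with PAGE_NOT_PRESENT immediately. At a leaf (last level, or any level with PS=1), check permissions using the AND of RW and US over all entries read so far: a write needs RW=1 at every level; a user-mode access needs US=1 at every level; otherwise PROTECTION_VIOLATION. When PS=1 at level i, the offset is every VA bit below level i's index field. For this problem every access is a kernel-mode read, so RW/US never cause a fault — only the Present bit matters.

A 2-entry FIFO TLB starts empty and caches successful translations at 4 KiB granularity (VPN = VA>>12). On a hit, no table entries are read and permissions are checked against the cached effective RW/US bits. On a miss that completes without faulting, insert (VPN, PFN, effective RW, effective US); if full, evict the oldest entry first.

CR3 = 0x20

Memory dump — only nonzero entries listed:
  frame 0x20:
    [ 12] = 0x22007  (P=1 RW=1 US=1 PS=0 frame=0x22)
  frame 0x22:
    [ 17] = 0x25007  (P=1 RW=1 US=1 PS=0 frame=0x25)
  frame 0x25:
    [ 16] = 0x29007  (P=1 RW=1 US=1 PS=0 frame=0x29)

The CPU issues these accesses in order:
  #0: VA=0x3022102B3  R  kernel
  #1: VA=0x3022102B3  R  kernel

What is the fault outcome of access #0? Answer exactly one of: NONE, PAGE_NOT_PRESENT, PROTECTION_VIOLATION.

Walk each access:
#0 VA=0x3022102B3 (r,kernel):
  lvl0: tbl 0x20, slot 12 ⇒ 0x22007 (P1/RW1/US1/PS0)
  lvl1: tbl 0x22, slot 17 ⇒ 0x25007 (P1/RW1/US1/PS0)
  lvl2: tbl 0x25, slot 16 ⇒ 0x29007 (P1/RW1/US1/PS0)
  ⇒ phys 0x292B3  [3 reads]
#1 VA=0x3022102B3 (r,kernel):
  TLB hit vpn=0x302210 → PA=0x292B3

Access #0 fault: NONE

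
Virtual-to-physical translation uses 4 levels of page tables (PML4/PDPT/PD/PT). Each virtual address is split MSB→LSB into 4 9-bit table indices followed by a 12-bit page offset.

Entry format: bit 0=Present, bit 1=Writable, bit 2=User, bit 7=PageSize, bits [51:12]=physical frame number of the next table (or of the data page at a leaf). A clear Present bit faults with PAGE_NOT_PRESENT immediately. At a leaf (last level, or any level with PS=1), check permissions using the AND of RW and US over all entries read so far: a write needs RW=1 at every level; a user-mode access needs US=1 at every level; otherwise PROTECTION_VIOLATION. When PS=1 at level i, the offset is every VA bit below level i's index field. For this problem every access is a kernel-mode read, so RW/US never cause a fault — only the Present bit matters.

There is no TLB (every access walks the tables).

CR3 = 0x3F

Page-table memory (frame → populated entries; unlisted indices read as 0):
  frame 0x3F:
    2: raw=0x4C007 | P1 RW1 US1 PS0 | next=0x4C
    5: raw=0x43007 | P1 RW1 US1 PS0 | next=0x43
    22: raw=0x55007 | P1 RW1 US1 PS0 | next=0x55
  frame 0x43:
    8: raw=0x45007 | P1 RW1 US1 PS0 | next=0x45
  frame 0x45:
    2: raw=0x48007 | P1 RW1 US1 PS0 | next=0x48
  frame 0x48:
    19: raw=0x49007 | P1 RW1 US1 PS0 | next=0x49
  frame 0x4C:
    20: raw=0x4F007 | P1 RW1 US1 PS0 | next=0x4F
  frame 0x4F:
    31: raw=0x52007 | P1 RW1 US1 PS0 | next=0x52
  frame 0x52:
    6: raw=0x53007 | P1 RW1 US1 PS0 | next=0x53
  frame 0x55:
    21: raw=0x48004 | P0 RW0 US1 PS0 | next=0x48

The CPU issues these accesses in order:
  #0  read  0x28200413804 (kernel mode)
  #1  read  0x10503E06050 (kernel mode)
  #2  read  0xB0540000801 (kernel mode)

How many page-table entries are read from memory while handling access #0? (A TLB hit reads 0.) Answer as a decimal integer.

Walk each access:
#0 VA=0x28200413804 (r,kernel):
  L0: frame=0x3F idx=5 entry=0x43007 [P=1 RW=1 US=1 PS=0]
  L1: frame=0x43 idx=8 entry=0x45007 [P=1 RW=1 US=1 PS=0]
  L2: frame=0x45 idx=2 entry=0x48007 [P=1 RW=1 US=1 PS=0]
  L3: frame=0x48 idx=19 entry=0x49007 [P=1 RW=1 US=1 PS=0]
  → PA=0x49804  (4 entries read)
#1 VA=0x10503E06050 (r,kernel):
  L0: frame=0x3F idx=2 entry=0x4C007 [P=1 RW=1 US=1 PS=0]
  L1: frame=0x4C idx=20 entry=0x4F007 [P=1 RW=1 US=1 PS=0]
  L2: frame=0x4F idx=31 entry=0x52007 [P=1 RW=1 US=1 PS=0]
  L3: frame=0x52 idx=6 entry=0x53007 [P=1 RW=1 US=1 PS=0]
  → PA=0x53050  (4 entries read)
#2 VA=0xB0540000801 (r,kernel):
  L0: frame=0x3F idx=22 entry=0x55007 [P=1 RW=1 US=1 PS=0]
  L1: frame=0x55 idx=21 entry=0x48004 [P=0 RW=0 US=1 PS=0]
  ⇒ fault: PAGE_NOT_PRESENT  — 2 lookups

Entries read for #0: 4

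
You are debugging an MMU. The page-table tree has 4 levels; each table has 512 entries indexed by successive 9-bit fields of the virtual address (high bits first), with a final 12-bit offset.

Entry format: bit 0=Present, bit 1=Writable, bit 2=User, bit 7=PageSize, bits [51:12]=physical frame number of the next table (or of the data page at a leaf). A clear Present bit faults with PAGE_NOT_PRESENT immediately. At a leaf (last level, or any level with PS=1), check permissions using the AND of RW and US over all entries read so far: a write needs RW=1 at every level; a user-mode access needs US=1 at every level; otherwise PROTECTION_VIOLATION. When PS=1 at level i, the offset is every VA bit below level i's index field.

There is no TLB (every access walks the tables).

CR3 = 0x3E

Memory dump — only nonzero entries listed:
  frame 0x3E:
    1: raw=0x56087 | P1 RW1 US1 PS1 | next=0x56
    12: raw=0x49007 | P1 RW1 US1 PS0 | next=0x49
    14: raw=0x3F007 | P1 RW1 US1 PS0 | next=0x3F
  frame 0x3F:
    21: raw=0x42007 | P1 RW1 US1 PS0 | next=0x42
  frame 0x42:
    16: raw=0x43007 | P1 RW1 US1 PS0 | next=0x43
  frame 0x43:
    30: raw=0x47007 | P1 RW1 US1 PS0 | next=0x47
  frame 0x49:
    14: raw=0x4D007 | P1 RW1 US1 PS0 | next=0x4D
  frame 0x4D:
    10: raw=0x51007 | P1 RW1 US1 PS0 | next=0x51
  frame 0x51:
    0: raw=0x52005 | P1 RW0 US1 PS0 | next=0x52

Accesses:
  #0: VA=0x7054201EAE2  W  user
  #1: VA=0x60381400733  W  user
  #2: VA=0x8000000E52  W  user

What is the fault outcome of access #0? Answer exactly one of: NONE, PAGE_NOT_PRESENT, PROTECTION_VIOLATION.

Per-access translation:
#0 VA=0x7054201EAE2 (w,user):
  L0 @0x3E[14] → 0x3F007  P=1,RW=1,US=1,PS=0
  L1 @0x3F[21] → 0x42007  P=1,RW=1,US=1,PS=0
  L2 @0x42[16] → 0x43007  P=1,RW=1,US=1,PS=0
  L3 @0x43[30] → 0x47007  P=1,RW=1,US=1,PS=0
  → PA=0x47AE2  (4 entries read)
#1 VA=0x60381400733 (w,user):
  L0 @0x3E[12] → 0x49007  P=1,RW=1,US=1,PS=0
  L1 @0x49[14] → 0x4D007  P=1,RW=1,US=1,PS=0
  L2 @0x4D[10] → 0x51007  P=1,RW=1,US=1,PS=0
  L3 @0x51[0] → 0x52005  P=1,RW=0,US=1,PS=0
  ✗ PROTECTION_VIOLATION  [4 reads]
#2 VA=0x8000000E52 (w,user):
  L0 @0x3E[1] → 0x56087  P=1,RW=1,US=1,PS=1
  → PA=0x56E52 (huge @L0)  (1 entries read)

Access #0 fault: NONE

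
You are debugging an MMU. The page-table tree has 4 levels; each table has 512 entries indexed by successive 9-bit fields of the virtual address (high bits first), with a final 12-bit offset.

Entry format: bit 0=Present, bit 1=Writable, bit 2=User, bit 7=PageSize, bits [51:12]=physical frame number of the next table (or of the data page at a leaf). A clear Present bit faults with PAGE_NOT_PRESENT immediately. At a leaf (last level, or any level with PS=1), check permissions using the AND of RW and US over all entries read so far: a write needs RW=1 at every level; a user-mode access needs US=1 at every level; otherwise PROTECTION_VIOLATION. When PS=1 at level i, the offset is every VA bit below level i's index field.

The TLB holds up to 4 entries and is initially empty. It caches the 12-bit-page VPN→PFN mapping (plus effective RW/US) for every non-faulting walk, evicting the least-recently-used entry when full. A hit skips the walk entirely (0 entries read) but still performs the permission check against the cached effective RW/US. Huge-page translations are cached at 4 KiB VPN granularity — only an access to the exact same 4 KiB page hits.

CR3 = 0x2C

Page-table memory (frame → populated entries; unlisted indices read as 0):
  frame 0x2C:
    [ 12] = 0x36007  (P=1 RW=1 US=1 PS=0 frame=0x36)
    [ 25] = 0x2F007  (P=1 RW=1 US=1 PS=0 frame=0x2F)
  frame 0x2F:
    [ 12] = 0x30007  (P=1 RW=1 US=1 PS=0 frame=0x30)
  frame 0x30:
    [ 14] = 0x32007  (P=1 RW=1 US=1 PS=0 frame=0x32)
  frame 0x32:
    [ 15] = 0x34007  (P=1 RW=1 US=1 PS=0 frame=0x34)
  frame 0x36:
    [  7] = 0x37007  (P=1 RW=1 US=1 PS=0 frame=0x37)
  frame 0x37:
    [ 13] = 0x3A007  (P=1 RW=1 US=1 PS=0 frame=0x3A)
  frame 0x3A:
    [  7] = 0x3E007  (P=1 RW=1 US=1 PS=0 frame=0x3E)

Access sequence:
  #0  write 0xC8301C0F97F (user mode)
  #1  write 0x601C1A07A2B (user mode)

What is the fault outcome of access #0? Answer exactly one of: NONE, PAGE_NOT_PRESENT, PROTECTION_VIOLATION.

Trace:
#0 VA=0xC8301C0F97F (w,user):
  L0 @0x2C[25] → 0x2F007  P=1,RW=1,US=1,PS=0
  L1 @0x2F[12] → 0x30007  P=1,RW=1,US=1,PS=0
  L2 @0x30[14] → 0x32007  P=1,RW=1,US=1,PS=0
  L3 @0x32[15] → 0x34007  P=1,RW=1,US=1,PS=0
  ⇒ phys 0x3497F  [4 reads]
#1 VA=0x601C1A07A2B (w,user):
  L0 @0x2C[12] → 0x36007  P=1,RW=1,US=1,PS=0
  L1 @0x36[7] → 0x37007  P=1,RW=1,US=1,PS=0
  L2 @0x37[13] → 0x3A007  P=1,RW=1,US=1,PS=0
  L3 @0x3A[7] → 0x3E007  P=1,RW=1,US=1,PS=0
  ⇒ phys 0x3EA2B  [4 reads]

Access #0 fault: NONE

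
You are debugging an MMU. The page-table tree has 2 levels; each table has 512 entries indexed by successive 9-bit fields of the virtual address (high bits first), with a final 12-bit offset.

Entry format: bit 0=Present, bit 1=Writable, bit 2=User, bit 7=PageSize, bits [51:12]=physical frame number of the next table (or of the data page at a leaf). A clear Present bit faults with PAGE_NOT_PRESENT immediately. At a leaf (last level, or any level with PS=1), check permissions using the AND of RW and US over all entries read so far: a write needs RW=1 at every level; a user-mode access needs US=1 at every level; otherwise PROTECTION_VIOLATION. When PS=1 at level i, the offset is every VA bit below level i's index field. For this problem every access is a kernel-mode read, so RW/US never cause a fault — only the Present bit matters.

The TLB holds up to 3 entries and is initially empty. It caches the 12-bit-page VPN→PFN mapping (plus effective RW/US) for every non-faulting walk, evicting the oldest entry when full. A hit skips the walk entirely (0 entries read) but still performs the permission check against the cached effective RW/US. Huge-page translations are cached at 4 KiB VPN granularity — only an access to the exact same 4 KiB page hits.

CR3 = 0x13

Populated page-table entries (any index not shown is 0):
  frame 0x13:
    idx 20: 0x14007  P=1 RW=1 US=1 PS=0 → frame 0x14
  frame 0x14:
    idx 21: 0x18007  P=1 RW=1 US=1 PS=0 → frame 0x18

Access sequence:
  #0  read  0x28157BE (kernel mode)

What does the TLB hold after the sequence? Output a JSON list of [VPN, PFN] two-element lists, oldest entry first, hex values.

Per-access translation:
#0 VA=0x28157BE (r,kernel):
  [0] read 0x13 idx=20: raw=0x14007 flags P=1 W=1 U=1 S=0
  [1] read 0x14 idx=21: raw=0x18007 flags P=1 W=1 U=1 S=0
  ⇒ phys 0x187BE  [2 reads]

TLB: [["0x2815", "0x18"]]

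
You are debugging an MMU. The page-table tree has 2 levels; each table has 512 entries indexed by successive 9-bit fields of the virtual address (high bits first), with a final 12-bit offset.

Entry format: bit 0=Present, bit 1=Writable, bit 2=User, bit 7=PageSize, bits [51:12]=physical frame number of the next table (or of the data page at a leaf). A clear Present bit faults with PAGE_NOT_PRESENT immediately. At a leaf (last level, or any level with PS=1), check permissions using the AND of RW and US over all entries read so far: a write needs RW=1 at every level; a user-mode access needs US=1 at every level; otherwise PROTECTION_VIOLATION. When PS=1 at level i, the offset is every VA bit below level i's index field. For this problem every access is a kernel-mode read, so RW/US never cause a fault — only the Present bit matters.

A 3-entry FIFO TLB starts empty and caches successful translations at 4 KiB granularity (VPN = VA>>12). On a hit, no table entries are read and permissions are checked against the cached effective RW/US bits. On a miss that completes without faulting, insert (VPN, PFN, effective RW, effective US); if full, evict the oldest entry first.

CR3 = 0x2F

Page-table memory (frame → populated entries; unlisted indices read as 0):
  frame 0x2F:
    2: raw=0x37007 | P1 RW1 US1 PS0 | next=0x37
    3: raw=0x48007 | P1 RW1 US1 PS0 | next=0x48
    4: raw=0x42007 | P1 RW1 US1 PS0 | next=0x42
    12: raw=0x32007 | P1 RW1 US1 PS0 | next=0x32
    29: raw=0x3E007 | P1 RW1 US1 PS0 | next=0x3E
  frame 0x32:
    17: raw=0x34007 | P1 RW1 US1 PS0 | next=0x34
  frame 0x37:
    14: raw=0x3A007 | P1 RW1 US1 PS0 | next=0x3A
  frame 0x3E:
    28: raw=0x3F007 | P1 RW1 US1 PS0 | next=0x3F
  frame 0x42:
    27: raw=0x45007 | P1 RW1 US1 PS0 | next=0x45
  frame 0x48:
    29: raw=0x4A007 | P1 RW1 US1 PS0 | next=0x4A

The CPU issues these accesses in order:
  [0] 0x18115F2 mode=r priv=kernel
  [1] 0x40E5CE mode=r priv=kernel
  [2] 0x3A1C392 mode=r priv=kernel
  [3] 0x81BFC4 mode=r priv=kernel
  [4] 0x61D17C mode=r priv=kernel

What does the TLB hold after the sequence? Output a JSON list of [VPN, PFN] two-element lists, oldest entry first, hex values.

Trace:
#0 VA=0x18115F2 (r,kernel):
  [0] read 0x2F idx=12: raw=0x32007 flags P=1 W=1 U=1 S=0
  [1] read 0x32 idx=17: raw=0x34007 flags P=1 W=1 U=1 S=0
  ✓ 0x345F2  — 2 lookups
#1 VA=0x40E5CE (r,kernel):
  [0] read 0x2F idx=2: raw=0x37007 flags P=1 W=1 U=1 S=0
  [1] read 0x37 idx=14: raw=0x3A007 flags P=1 W=1 U=1 S=0
  ✓ 0x3A5CE  — 2 lookups
#2 VA=0x3A1C392 (r,kernel):
  [0] read 0x2F idx=29: raw=0x3E007 flags P=1 W=1 U=1 S=0
  [1] read 0x3E idx=28: raw=0x3F007 flags P=1 W=1 U=1 S=0
  ✓ 0x3F392  — 2 lookups
#3 VA=0x81BFC4 (r,kernel):
  [0] read 0x2F idx=4: raw=0x42007 flags P=1 W=1 U=1 S=0
  [1] read 0x42 idx=27: raw=0x45007 flags P=1 W=1 U=1 S=0
  ✓ 0x45FC4  — 2 lookups
#4 VA=0x61D17C (r,kernel):
  [0] read 0x2F idx=3: raw=0x48007 flags P=1 W=1 U=1 S=0
  [1] read 0x48 idx=29: raw=0x4A007 flags P=1 W=1 U=1 S=0
  ✓ 0x4A17C  — 2 lookups

TLB: [["0x3A1C", "0x3F"], ["0x81B", "0x45"], ["0x61D", "0x4A"]]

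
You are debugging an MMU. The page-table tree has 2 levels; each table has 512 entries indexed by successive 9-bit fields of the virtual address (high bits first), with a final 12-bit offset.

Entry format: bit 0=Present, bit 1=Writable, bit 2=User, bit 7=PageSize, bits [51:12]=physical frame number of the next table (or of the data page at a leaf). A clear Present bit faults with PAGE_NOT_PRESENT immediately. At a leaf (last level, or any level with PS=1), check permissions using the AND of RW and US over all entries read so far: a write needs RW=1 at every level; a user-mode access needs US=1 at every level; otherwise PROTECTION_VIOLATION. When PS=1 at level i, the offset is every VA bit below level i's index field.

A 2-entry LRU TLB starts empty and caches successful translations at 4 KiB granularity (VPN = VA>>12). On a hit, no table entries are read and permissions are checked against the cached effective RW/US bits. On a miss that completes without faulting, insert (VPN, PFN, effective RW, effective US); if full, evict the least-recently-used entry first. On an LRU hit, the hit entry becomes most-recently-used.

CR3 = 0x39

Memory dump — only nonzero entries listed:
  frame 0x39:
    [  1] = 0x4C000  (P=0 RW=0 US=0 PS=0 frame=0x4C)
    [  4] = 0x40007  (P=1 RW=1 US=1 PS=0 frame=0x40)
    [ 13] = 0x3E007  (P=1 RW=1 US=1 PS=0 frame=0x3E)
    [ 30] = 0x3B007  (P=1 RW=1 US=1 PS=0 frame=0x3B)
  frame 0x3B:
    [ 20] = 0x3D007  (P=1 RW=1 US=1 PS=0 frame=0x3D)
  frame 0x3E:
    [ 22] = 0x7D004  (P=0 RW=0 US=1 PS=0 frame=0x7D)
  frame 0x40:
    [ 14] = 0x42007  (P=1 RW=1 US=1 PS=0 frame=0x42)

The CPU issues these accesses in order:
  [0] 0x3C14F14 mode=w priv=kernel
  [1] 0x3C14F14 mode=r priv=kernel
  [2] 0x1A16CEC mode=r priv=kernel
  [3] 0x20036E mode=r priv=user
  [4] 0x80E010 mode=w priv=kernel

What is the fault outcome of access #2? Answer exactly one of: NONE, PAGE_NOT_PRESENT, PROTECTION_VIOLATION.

Trace:
#0 VA=0x3C14F14 (w,kernel):
  L0 @0x39[30] → 0x3B007  P=1,RW=1,US=1,PS=0
  L1 @0x3B[20] → 0x3D007  P=1,RW=1,US=1,PS=0
  ✓ 0x3DF14  — 2 lookups
#1 VA=0x3C14F14 (r,kernel):
  TLB hit vpn=0x3C14 → PA=0x3DF14
#2 VA=0x1A16CEC (r,kernel):
  L0 @0x39[13] → 0x3E007  P=1,RW=1,US=1,PS=0
  L1 @0x3E[22] → 0x7D004  P=0,RW=0,US=1,PS=0
  ✗ PAGE_NOT_PRESENT  [2 reads]
#3 VA=0x20036E (r,user):
  L0 @0x39[1] → 0x4C000  P=0,RW=0,US=0,PS=0
  ✗ PAGE_NOT_PRESENT  [1 reads]
#4 VA=0x80E010 (w,kernel):
  L0 @0x39[4] → 0x40007  P=1,RW=1,US=1,PS=0
  L1 @0x40[14] → 0x42007  P=1,RW=1,US=1,PS=0
  ✓ 0x42010  — 2 lookups

Access #2 fault: PAGE_NOT_PRESENT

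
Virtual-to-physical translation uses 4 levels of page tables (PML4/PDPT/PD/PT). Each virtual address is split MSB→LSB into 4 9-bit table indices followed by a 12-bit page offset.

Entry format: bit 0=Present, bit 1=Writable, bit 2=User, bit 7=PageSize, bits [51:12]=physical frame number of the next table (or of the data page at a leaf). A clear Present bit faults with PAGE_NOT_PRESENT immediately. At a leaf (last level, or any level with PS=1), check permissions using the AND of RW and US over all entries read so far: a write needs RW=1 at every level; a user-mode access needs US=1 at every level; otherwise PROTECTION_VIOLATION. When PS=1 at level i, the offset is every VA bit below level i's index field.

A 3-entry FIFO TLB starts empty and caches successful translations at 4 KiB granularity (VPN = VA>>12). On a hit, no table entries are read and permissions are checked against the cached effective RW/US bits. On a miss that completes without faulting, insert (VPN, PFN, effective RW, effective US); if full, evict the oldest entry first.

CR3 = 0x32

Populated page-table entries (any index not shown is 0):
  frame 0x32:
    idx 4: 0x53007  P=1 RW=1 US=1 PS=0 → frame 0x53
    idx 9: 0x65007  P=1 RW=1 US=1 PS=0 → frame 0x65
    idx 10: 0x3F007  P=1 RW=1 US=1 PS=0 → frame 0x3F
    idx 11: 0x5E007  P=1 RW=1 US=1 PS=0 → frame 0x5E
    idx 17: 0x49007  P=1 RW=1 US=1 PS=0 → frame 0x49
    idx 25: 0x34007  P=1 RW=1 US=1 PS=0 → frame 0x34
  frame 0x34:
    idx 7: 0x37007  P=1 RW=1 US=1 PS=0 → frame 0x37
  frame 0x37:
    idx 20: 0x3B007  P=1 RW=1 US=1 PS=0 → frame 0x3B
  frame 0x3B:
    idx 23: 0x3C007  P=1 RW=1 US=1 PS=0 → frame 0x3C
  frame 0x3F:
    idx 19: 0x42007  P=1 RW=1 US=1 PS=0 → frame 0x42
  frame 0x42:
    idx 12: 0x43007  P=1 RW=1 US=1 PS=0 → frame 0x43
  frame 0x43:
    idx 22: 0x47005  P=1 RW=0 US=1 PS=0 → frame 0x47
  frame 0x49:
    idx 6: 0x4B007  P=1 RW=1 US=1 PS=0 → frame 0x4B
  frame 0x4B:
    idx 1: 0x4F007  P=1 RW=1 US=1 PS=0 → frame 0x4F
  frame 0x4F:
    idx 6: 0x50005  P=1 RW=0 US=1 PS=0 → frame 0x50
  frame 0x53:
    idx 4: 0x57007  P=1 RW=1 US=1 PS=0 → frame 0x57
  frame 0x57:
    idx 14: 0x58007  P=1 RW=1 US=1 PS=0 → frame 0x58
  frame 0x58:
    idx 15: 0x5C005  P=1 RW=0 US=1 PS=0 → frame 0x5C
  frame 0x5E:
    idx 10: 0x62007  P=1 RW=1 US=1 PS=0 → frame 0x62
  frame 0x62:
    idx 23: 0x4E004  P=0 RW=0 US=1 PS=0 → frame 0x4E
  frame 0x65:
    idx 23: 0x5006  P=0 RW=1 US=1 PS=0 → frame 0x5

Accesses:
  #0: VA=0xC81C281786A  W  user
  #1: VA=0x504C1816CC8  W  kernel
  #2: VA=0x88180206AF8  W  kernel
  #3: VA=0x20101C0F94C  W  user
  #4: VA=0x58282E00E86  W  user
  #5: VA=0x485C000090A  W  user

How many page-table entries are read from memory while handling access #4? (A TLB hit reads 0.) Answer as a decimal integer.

Per-access translation:
#0 VA=0xC81C281786A (w,user):
  L0: frame=0x32 idx=25 entry=0x34007 [P=1 RW=1 US=1 PS=0]
  L1: frame=0x34 idx=7 entry=0x37007 [P=1 RW=1 US=1 PS=0]
  L2: frame=0x37 idx=20 entry=0x3B007 [P=1 RW=1 US=1 PS=0]
  L3: frame=0x3B idx=23 entry=0x3C007 [P=1 RW=1 US=1 PS=0]
  ✓ 0x3C86A  — 4 lookups
#1 VA=0x504C1816CC8 (w,kernel):
  L0: frame=0x32 idx=10 entry=0x3F007 [P=1 RW=1 US=1 PS=0]
  L1: frame=0x3F idx=19 entry=0x42007 [P=1 RW=1 US=1 PS=0]
  L2: frame=0x42 idx=12 entry=0x43007 [P=1 RW=1 US=1 PS=0]
  L3: frame=0x43 idx=22 entry=0x47005 [P=1 RW=0 US=1 PS=0]
  ✗ PROTECTION_VIOLATION  [4 reads]
#2 VA=0x88180206AF8 (w,kernel):
  L0: frame=0x32 idx=17 entry=0x49007 [P=1 RW=1 US=1 PS=0]
  L1: frame=0x49 idx=6 entry=0x4B007 [P=1 RW=1 US=1 PS=0]
  L2: frame=0x4B idx=1 entry=0x4F007 [P=1 RW=1 US=1 PS=0]
  L3: frame=0x4F idx=6 entry=0x50005 [P=1 RW=0 US=1 PS=0]
  ✗ PROTECTION_VIOLATION  [4 reads]
#3 VA=0x20101C0F94C (w,user):
  L0: frame=0x32 idx=4 entry=0x53007 [P=1 RW=1 US=1 PS=0]
  L1: frame=0x53 idx=4 entry=0x57007 [P=1 RW=1 US=1 PS=0]
  L2: frame=0x57 idx=14 entry=0x58007 [P=1 RW=1 US=1 PS=0]
  L3: frame=0x58 idx=15 entry=0x5C005 [P=1 RW=0 US=1 PS=0]
  ✗ PROTECTION_VIOLATION  [4 reads]
#4 VA=0x58282E00E86 (w,user):
  L0: frame=0x32 idx=11 entry=0x5E007 [P=1 RW=1 US=1 PS=0]
  L1: frame=0x5E idx=10 entry=0x62007 [P=1 RW=1 US=1 PS=0]
  L2: frame=0x62 idx=23 entry=0x4E004 [P=0 RW=0 US=1 PS=0]
  ✗ PAGE_NOT_PRESENT  [3 reads]
#5 VA=0x485C000090A (w,user):
  L0: frame=0x32 idx=9 entry=0x65007 [P=1 RW=1 US=1 PS=0]
  L1: frame=0x65 idx=23 entry=0x5006 [P=0 RW=1 US=1 PS=0]
  ✗ PAGE_NOT_PRESENT  [2 reads]

Entries read for #4: 3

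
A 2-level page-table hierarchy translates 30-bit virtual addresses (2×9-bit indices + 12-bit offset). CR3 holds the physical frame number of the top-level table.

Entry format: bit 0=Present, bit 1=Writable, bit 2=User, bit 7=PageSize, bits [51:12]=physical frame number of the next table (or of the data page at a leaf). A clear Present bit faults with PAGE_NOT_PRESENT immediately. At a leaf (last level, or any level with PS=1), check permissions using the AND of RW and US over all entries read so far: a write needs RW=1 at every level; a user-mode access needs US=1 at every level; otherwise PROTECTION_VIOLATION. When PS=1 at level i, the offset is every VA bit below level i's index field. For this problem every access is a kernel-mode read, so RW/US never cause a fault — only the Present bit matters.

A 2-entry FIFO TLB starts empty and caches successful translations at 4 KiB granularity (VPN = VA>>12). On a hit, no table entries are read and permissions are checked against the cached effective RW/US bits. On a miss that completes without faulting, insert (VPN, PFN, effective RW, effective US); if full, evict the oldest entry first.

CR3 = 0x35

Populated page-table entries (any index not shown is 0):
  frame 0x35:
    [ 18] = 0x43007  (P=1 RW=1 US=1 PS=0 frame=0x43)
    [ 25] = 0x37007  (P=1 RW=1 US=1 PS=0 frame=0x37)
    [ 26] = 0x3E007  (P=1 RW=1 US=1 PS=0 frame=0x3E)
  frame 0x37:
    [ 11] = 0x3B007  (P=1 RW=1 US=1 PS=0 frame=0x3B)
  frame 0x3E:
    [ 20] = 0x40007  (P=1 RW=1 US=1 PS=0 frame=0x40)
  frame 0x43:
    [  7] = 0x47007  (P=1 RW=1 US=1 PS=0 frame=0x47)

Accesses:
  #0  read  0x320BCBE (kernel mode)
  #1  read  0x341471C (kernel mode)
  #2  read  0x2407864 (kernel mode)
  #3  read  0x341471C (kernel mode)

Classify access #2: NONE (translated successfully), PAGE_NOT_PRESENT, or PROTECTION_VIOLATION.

Walk each access:
#0 VA=0x320BCBE (r,kernel):
  L0 @0x35[25] → 0x37007  P=1,RW=1,US=1,PS=0
  L1 @0x37[11] → 0x3B007  P=1,RW=1,US=1,PS=0
  → PA=0x3BCBE  (2 entries read)
#1 VA=0x341471C (r,kernel):
  L0 @0x35[26] → 0x3E007  P=1,RW=1,US=1,PS=0
  L1 @0x3E[20] → 0x40007  P=1,RW=1,US=1,PS=0
  → PA=0x4071C  (2 entries read)
#2 VA=0x2407864 (r,kernel):
  L0 @0x35[18] → 0x43007  P=1,RW=1,US=1,PS=0
  L1 @0x43[7] → 0x47007  P=1,RW=1,US=1,PS=0
  → PA=0x47864  (2 entries read)
#3 VA=0x341471C (r,kernel):
  TLB hit vpn=0x3414 → PA=0x4071C

Access #2 fault: NONE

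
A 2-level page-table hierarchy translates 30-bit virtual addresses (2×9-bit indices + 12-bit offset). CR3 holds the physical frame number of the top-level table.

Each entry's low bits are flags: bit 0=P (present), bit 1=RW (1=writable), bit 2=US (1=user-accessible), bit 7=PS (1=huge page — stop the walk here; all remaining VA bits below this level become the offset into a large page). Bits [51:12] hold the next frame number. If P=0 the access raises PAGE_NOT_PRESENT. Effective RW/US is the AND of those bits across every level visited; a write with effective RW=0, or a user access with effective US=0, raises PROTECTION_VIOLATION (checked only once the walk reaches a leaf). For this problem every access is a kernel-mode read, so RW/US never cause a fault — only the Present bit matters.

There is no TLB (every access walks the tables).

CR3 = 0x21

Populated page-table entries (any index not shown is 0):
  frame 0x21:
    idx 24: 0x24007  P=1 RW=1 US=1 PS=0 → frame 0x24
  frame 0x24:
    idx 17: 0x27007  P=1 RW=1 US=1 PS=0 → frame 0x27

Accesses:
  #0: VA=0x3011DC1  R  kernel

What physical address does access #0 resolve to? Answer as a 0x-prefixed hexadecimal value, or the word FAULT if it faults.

Trace:
#0 VA=0x3011DC1 (r,kernel):
  L0 @0x21[24] → 0x24007  P=1,RW=1,US=1,PS=0
  L1 @0x24[17] → 0x27007  P=1,RW=1,US=1,PS=0
  ⇒ phys 0x27DC1  [2 reads]

Access #0 PA: 0x27DC1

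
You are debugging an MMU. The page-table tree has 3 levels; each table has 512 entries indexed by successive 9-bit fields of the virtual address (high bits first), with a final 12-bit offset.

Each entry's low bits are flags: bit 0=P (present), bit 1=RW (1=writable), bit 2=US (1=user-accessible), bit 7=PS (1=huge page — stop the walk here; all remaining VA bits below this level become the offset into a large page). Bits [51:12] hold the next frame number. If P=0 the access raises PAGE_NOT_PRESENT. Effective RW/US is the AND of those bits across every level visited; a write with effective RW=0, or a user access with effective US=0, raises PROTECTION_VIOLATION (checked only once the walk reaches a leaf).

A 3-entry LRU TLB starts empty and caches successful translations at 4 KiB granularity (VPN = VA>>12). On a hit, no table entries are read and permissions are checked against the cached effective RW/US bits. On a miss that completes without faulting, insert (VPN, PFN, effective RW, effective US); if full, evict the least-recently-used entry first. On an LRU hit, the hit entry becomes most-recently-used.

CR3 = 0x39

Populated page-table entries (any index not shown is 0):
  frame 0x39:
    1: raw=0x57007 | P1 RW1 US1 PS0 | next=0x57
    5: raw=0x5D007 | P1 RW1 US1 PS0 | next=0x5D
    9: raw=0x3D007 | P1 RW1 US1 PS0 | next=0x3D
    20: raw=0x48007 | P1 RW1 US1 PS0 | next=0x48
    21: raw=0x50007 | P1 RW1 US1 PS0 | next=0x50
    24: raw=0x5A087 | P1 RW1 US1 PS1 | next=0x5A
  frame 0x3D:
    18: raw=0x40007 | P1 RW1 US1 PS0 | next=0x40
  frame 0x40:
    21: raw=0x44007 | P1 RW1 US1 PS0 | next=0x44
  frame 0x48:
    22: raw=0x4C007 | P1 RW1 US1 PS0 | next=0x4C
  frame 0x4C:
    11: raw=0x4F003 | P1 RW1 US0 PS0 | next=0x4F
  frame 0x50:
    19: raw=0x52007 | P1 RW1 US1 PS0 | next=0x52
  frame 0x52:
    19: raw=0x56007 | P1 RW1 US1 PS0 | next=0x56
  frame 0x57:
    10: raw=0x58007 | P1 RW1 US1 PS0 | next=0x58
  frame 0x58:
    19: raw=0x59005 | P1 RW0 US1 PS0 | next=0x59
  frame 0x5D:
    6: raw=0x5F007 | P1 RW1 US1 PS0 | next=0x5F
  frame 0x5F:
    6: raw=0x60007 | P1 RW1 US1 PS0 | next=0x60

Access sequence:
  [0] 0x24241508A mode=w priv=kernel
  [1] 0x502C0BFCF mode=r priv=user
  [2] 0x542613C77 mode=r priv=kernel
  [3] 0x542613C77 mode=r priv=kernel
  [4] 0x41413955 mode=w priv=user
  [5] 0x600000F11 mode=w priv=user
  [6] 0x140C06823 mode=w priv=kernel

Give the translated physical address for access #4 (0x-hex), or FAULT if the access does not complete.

Per-access translation:
#0 VA=0x24241508A (w,kernel):
  L0 @0x39[9] → 0x3D007  P=1,RW=1,US=1,PS=0
  L1 @0x3D[18] → 0x40007  P=1,RW=1,US=1,PS=0
  L2 @0x40[21] → 0x44007  P=1,RW=1,US=1,PS=0
  → PA=0x4408A  (3 entries read)
#1 VA=0x502C0BFCF (r,user):
  L0 @0x39[20] → 0x48007  P=1,RW=1,US=1,PS=0
  L1 @0x48[22] → 0x4C007  P=1,RW=1,US=1,PS=0
  L2 @0x4C[11] → 0x4F003  P=1,RW=1,US=0,PS=0
  → PROTECTION_VIOLATION  (3 entries read)
#2 VA=0x542613C77 (r,kernel):
  L0 @0x39[21] → 0x50007  P=1,RW=1,US=1,PS=0
  L1 @0x50[19] → 0x52007  P=1,RW=1,US=1,PS=0
  L2 @0x52[19] → 0x56007  P=1,RW=1,US=1,PS=0
  → PA=0x56C77  (3 entries read)
#3 VA=0x542613C77 (r,kernel):
  TLB hit vpn=0x542613 → PA=0x56C77
#4 VA=0x41413955 (w,user):
  L0 @0x39[1] → 0x57007  P=1,RW=1,US=1,PS=0
  L1 @0x57[10] → 0x58007  P=1,RW=1,US=1,PS=0
  L2 @0x58[19] → 0x59005  P=1,RW=0,US=1,PS=0
  → PROTECTION_VIOLATION  (3 entries read)
#5 VA=0x600000F11 (w,user):
  L0 @0x39[24] → 0x5A087  P=1,RW=1,US=1,PS=1
  → PA=0x5AF11 (huge @L0)  (1 entries read)
#6 VA=0x140C06823 (w,kernel):
  L0 @0x39[5] → 0x5D007  P=1,RW=1,US=1,PS=0
  L1 @0x5D[6] → 0x5F007  P=1,RW=1,US=1,PS=0
  L2 @0x5F[6] → 0x60007  P=1,RW=1,US=1,PS=0
  → PA=0x60823  (3 entries read)

Access #4 PA: FAULT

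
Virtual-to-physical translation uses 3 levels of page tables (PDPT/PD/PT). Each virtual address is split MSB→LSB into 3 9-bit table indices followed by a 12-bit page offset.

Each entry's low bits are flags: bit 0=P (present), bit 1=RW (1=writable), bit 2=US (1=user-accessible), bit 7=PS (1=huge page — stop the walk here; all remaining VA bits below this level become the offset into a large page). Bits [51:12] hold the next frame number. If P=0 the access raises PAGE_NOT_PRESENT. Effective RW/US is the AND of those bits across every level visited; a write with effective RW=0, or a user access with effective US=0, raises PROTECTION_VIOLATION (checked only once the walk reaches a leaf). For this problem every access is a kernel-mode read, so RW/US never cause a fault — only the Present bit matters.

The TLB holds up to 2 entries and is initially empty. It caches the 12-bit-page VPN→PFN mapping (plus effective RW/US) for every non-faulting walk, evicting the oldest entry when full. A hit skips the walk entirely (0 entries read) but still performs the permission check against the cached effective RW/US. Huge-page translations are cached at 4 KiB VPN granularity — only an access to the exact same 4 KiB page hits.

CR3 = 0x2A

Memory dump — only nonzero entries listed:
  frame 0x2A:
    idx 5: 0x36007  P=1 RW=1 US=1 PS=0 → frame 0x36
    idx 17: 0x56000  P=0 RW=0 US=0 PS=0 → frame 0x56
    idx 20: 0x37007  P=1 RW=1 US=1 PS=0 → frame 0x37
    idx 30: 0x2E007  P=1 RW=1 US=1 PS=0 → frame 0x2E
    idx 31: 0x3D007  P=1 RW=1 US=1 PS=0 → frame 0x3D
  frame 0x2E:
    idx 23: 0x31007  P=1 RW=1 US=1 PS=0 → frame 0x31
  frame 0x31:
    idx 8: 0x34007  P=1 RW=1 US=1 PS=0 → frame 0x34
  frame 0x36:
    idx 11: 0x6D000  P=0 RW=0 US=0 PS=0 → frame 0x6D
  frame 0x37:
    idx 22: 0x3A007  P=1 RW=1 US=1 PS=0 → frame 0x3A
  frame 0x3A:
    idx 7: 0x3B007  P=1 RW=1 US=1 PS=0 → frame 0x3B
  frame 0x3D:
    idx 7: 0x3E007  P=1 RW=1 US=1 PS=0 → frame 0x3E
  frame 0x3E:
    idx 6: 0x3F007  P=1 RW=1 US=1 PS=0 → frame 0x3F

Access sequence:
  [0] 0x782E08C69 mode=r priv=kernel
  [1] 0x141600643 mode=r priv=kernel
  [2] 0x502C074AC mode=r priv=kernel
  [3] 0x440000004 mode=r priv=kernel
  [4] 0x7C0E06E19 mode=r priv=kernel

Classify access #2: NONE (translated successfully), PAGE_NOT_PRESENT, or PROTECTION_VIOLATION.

Trace:
#0 VA=0x782E08C69 (r,kernel):
  lvl0: tbl 0x2A, slot 30 ⇒ 0x2E007 (P1/RW1/US1/PS0)
  lvl1: tbl 0x2E, slot 23 ⇒ 0x31007 (P1/RW1/US1/PS0)
  lvl2: tbl 0x31, slot 8 ⇒ 0x34007 (P1/RW1/US1/PS0)
  ⇒ phys 0x34C69  [3 reads]
#1 VA=0x141600643 (r,kernel):
  lvl0: tbl 0x2A, slot 5 ⇒ 0x36007 (P1/RW1/US1/PS0)
  lvl1: tbl 0x36, slot 11 ⇒ 0x6D000 (P0/RW0/US0/PS0)
  ⇒ fault: PAGE_NOT_PRESENT  — 2 lookups
#2 VA=0x502C074AC (r,kernel):
  lvl0: tbl 0x2A, slot 20 ⇒ 0x37007 (P1/RW1/US1/PS0)
  lvl1: tbl 0x37, slot 22 ⇒ 0x3A007 (P1/RW1/US1/PS0)
  lvl2: tbl 0x3A, slot 7 ⇒ 0x3B007 (P1/RW1/US1/PS0)
  ⇒ phys 0x3B4AC  [3 reads]
#3 VA=0x440000004 (r,kernel):
  lvl0: tbl 0x2A, slot 17 ⇒ 0x56000 (P0/RW0/US0/PS0)
  ⇒ fault: PAGE_NOT_PRESENT  — 1 lookups
#4 VA=0x7C0E06E19 (r,kernel):
  lvl0: tbl 0x2A, slot 31 ⇒ 0x3D007 (P1/RW1/US1/PS0)
  lvl1: tbl 0x3D, slot 7 ⇒ 0x3E007 (P1/RW1/US1/PS0)
  lvl2: tbl 0x3E, slot 6 ⇒ 0x3F007 (P1/RW1/US1/PS0)
  ⇒ phys 0x3FE19  [3 reads]

Access #2 fault: NONE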